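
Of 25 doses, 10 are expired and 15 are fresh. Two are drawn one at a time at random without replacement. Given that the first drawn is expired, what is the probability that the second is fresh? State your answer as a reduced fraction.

5/8

After removing one expired, 24 remain: 9 expired and 15 fresh.
So the probability the next is fresh is 15/24 = 5/8.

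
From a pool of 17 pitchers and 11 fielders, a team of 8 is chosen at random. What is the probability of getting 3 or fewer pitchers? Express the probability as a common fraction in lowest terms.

1657/13455

There are C(28,8) = 3108105 ways to choose the 8.
Favorable selections (3 or fewer pitchers): C(17,0)·C(11,8) + C(17,1)·C(11,7) + C(17,2)·C(11,6) + C(17,3)·C(11,5) = 165 + 5610 + 62832 + 314160 = 382767.
Probability = 382767/3108105 = 1657/13455.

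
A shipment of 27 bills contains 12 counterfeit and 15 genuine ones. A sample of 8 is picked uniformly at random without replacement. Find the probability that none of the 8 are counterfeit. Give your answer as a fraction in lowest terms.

There are C(27,8) = 2220075 possible selections.
Selections with no counterfeit (all genuine): C(15,8) = 6435.
Probability = 6435/2220075 = 1/345.

1/345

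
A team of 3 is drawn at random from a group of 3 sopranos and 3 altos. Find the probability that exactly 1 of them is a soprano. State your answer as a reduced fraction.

There are C(6,3) = 20 ways to choose 3 from 6.
Selections with exactly 1 soprano: choose 1 of the 3 sopranos and 2 of the 3 altos, C(3,1)·C(3,2) = 3·3 = 9.
Probability = 9/20.

9/20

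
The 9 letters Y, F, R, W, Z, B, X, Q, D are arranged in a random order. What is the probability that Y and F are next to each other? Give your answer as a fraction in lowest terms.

There are 9! = 362880 arrangements.
Treat Y and F as a block: 8! arrangements of the blocks × 2 orders within the block = 2·40320 = 80640.
Probability = 80640/362880 = 2/9.

2/9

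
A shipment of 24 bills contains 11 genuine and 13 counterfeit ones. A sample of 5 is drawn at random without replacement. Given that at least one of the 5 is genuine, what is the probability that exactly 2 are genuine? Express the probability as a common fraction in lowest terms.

Work in counts. Selections with at least one genuine: C(24,5) − C(13,5) = 42504 − 1287 = 41217.
Of those, selections where exactly 2 are genuine: C(11,2)·C(13,3) = 55·286 = 15730.
Conditional probability = 15730/41217 = 1430/3747.

1430/3747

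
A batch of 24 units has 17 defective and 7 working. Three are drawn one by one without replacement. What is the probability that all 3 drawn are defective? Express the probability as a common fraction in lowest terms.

85/253

Multiply the conditional probabilities at each draw: 17/24 · 16/23 · 15/22 = 4080/12144 = 85/253.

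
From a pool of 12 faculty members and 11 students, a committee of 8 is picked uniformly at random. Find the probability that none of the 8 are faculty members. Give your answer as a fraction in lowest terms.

There are C(23,8) = 490314 possible selections.
Selections with no faculty members (all students): C(11,8) = 165.
Probability = 165/490314 = 5/14858.

5/14858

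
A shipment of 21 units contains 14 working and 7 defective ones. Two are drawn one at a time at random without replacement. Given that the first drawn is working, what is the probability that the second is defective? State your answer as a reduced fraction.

7/20

After removing one working, 20 remain: 13 working and 7 defective.
So the probability the next is defective is 7/20.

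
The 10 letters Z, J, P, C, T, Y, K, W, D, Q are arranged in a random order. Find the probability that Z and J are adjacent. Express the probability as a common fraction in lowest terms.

1/5

There are 10! = 3628800 arrangements.
Treat Z and J as a block: 9! arrangements of the blocks × 2 orders within the block = 2·362880 = 725760.
Probability = 725760/3628800 = 1/5.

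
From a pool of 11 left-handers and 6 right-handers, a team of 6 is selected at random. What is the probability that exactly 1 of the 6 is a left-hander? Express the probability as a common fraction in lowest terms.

Total number of selections: C(17,6) = 12376.
Selections with exactly 1 left-hander: choose 1 of the 11 left-handers and 5 of the 6 right-handers, C(11,1)·C(6,5) = 11·6 = 66.
Probability = 66/12376 = 33/6188.

33/6188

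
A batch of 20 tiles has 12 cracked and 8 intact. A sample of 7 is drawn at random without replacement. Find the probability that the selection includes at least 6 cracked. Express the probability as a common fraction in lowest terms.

341/3230

There are C(20,7) = 77520 ways to choose the 7.
Favorable selections (at least 6 cracked): C(12,6)·C(8,1) + C(12,7)·C(8,0) = 7392 + 792 = 8184.
Probability = 8184/77520 = 341/3230.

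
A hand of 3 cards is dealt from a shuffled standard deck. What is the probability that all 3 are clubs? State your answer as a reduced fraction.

11/850

There are C(52,3) = 22100 possible 3-card hands.
Hands that are all clubs: C(13,3) = 286.
Probability = 286/22100 = 11/850.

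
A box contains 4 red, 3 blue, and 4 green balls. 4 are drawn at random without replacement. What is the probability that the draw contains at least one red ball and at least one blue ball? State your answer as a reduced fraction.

113/165

There are C(11,4) = 330 possible draws.
By inclusion-exclusion on the complements, draws missing all red or all blue: C(7,4) + C(8,4) − C(4,4) = 35 + 70 − 1 = 104.
So draws with at least one of each: 330 − 104 = 226, probability 226/330 = 113/165.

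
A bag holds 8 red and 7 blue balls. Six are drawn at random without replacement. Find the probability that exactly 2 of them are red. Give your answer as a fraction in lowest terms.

Total number of selections: C(15,6) = 5005.
Selections with exactly 2 red: choose 2 of the 8 red and 4 of the 7 blue, C(8,2)·C(7,4) = 28·35 = 980.
Probability = 980/5005 = 28/143.

28/143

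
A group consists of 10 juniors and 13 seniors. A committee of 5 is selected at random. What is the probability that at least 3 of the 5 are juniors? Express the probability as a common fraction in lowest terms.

There are C(23,5) = 33649 ways to choose the 5.
Favorable selections (at least 3 juniors): C(10,3)·C(13,2) + C(10,4)·C(13,1) + C(10,5)·C(13,0) = 9360 + 2730 + 252 = 12342.
Probability = 12342/33649 = 1122/3059.

1122/3059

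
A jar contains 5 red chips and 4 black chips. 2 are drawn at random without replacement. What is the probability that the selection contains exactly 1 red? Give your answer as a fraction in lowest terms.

Total number of selections: C(9,2) = 36.
Selections with exactly 1 red: choose 1 of the 5 red and 1 of the 4 black, C(5,1)·C(4,1) = 5·4 = 20.
Probability = 20/36 = 5/9.

5/9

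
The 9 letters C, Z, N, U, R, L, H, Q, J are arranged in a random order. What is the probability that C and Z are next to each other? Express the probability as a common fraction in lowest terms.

There are 9! = 362880 arrangements.
Treat C and Z as a block: 8! arrangements of the blocks × 2 orders within the block = 2·40320 = 80640.
Probability = 80640/362880 = 2/9.

2/9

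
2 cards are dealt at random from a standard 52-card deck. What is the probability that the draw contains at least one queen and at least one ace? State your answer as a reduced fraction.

There are C(52,2) = 1326 possible draws.
By inclusion-exclusion on the complements, draws missing all queens or all aces: C(48,2) + C(48,2) − C(44,2) = 1128 + 1128 − 946 = 1310.
So draws with at least one of each: 1326 − 1310 = 16, probability 16/1326 = 8/663.

8/663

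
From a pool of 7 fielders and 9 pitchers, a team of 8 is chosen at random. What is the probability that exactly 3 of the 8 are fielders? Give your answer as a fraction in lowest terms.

49/143

The sample space is all 8-subsets of the 16: C(16,8) = 12870.
Selections with exactly 3 fielders: choose 3 of the 7 fielders and 5 of the 9 pitchers, C(7,3)·C(9,5) = 35·126 = 4410.
Probability = 4410/12870 = 49/143.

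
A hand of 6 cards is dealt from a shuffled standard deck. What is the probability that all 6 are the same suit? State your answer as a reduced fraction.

66/195755

There are C(52,6) = 20358520 possible 6-card hands.
Hands of one suit: 4 suits × C(13,6) = 4·1716 = 6864.
Probability = 6864/20358520 = 66/195755.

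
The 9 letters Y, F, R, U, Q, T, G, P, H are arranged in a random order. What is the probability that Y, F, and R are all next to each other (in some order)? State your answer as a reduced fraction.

1/12

There are 9! = 362880 arrangements.
Treat the three as one block: 7! placements × 3! orders within the block = 5040·6 = 30240.
Probability = 30240/362880 = 1/12.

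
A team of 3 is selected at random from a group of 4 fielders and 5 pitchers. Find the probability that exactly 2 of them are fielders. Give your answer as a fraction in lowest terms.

5/14

There are C(9,3) = 84 ways to choose 3 from 9.
Selections with exactly 2 fielders: choose 2 of the 4 fielders and 1 of the 5 pitchers, C(4,2)·C(5,1) = 6·5 = 30.
Probability = 30/84 = 5/14.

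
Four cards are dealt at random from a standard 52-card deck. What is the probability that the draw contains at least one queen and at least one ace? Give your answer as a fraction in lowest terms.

1332/20825

There are C(52,4) = 270725 possible draws.
By inclusion-exclusion on the complements, draws missing all queens or all aces: C(48,4) + C(48,4) − C(44,4) = 194580 + 194580 − 135751 = 253409.
So draws with at least one of each: 270725 − 253409 = 17316, probability 17316/270725 = 1332/20825.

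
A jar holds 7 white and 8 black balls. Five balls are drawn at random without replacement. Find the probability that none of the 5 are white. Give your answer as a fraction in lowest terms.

There are C(15,5) = 3003 possible selections.
Selections with no white (all black): C(8,5) = 56.
Probability = 56/3003 = 8/429.

8/429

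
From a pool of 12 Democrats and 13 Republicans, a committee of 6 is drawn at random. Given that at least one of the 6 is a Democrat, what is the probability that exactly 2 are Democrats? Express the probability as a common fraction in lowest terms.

Work in counts. Selections with at least one Democrat: C(25,6) − C(13,6) = 177100 − 1716 = 175384.
Of those, selections where exactly 2 are Democrats: C(12,2)·C(13,4) = 66·715 = 47190.
Conditional probability = 47190/175384 = 2145/7972.

2145/7972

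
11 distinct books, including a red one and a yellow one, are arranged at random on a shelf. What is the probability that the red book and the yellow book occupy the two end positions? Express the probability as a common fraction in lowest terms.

There are 11! = 39916800 arrangements.
Place the red book and the yellow book at the ends in 2 ways, arrange the remaining 9 in 9! = 362880 ways: 2·362880 = 725760.
Probability = 725760/39916800 = 1/55.

1/55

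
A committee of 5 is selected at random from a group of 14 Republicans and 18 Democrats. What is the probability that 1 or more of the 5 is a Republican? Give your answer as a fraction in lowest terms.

Total selections: C(32,5) = 201376.
The complement is all 5 are Democrats: C(18,5) = 8568.
Probability = 1 − 8568/201376 = 192808/201376 = 3443/3596.

3443/3596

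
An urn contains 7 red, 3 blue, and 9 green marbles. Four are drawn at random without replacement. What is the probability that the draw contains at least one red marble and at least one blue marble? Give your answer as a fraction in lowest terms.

1687/3876

There are C(19,4) = 3876 possible draws.
By inclusion-exclusion on the complements, draws missing all red or all blue: C(12,4) + C(16,4) − C(9,4) = 495 + 1820 − 126 = 2189.
So draws with at least one of each: 3876 − 2189 = 1687, probability 1687/3876.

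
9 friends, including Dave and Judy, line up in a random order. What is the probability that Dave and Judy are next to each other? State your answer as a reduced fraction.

2/9

There are 9! = 362880 arrangements.
Treat Dave and Judy as a block: 8! arrangements of the blocks × 2 orders within the block = 2·40320 = 80640.
Probability = 80640/362880 = 2/9.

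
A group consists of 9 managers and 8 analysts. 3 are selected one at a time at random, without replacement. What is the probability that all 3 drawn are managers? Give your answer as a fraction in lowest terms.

Multiply the conditional probabilities at each draw: 9/17 · 8/16 · 7/15 = 504/4080 = 21/170.

21/170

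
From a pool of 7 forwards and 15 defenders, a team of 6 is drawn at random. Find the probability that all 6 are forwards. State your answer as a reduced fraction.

There are C(22,6) = 74613 possible selections.
Selections with all forwards: C(7,6) = 7.
Probability = 7/74613 = 1/10659.

1/10659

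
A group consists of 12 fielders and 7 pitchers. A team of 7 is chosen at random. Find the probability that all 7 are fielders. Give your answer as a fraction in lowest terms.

66/4199

There are C(19,7) = 50388 possible selections.
Selections with all fielders: C(12,7) = 792.
Probability = 792/50388 = 66/4199.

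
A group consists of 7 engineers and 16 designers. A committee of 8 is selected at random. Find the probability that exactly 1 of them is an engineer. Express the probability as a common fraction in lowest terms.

There are C(23,8) = 490314 ways to choose 8 from 23.
Selections with exactly 1 engineer: choose 1 of the 7 engineers and 7 of the 16 designers, C(7,1)·C(16,7) = 7·11440 = 80080.
Probability = 80080/490314 = 3640/22287.

3640/22287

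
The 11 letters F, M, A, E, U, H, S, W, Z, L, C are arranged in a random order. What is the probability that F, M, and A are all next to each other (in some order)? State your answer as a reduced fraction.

There are 11! = 39916800 arrangements.
Treat the three as one block: 9! placements × 3! orders within the block = 362880·6 = 2177280.
Probability = 2177280/39916800 = 3/55.

3/55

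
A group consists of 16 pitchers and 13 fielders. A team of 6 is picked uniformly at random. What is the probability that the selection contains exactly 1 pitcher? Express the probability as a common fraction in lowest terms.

Total number of selections: C(29,6) = 475020.
Selections with exactly 1 pitcher: choose 1 of the 16 pitchers and 5 of the 13 fielders, C(16,1)·C(13,5) = 16·1287 = 20592.
Probability = 20592/475020 = 44/1015.

44/1015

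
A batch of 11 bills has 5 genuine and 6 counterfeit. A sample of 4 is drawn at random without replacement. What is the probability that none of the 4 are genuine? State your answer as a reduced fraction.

1/22

There are C(11,4) = 330 possible selections.
Selections with no genuine (all counterfeit): C(6,4) = 15.
Probability = 15/330 = 1/22.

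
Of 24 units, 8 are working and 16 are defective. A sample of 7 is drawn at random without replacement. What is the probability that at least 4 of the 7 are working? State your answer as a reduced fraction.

527/3933

There are C(24,7) = 346104 ways to choose the 7.
Favorable selections (at least 4 working): C(8,4)·C(16,3) + C(8,5)·C(16,2) + C(8,6)·C(16,1) + C(8,7)·C(16,0) = 39200 + 6720 + 448 + 8 = 46376.
Probability = 46376/346104 = 527/3933.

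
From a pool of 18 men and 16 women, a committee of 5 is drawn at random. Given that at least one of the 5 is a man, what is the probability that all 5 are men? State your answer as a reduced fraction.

Work in counts. Selections with at least one man: C(34,5) − C(16,5) = 278256 − 4368 = 273888.
Of those, selections where all 5 are men: C(18,5) = 8568.
Conditional probability = 8568/273888 = 119/3804.

119/3804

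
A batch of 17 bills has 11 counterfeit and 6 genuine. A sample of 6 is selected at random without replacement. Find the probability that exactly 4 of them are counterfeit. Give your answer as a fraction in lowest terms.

2475/6188

Total number of selections: C(17,6) = 12376.
Selections with exactly 4 counterfeit: choose 4 of the 11 counterfeit and 2 of the 6 genuine, C(11,4)·C(6,2) = 330·15 = 4950.
Probability = 4950/12376 = 2475/6188.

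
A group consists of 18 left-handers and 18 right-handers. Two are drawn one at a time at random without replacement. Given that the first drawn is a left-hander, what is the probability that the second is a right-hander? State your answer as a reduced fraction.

After removing one left-hander, 35 remain: 17 left-handers and 18 right-handers.
So the probability the next is a right-hander is 18/35.

18/35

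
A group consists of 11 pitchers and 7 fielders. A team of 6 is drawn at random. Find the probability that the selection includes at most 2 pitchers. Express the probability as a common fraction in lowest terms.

Total selections: C(18,6) = 18564.
Favorable selections (at most 2 pitchers): C(11,0)·C(7,6) + C(11,1)·C(7,5) + C(11,2)·C(7,4) = 7 + 231 + 1925 = 2163.
Probability = 2163/18564 = 103/884.

103/884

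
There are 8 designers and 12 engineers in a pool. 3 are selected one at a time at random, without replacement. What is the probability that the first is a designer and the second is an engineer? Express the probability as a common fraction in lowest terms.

Multiply the conditional probabilities at each draw: 8/20 · 12/19 = 96/380 = 24/95.

24/95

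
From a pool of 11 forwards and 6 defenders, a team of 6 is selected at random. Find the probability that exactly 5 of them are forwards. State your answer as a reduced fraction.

The sample space is all 6-subsets of the 17: C(17,6) = 12376.
Selections with exactly 5 forwards: choose 5 of the 11 forwards and 1 of the 6 defenders, C(11,5)·C(6,1) = 462·6 = 2772.
Probability = 2772/12376 = 99/442.

99/442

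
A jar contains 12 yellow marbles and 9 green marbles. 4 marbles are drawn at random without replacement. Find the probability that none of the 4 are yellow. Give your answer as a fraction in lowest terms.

There are C(21,4) = 5985 possible selections.
Selections with no yellow (all green): C(9,4) = 126.
Probability = 126/5985 = 2/95.

2/95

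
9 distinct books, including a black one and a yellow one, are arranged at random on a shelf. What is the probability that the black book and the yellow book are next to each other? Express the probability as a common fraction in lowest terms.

There are 9! = 362880 arrangements.
Treat the black book and the yellow book as a block: 8! arrangements of the blocks × 2 orders within the block = 2·40320 = 80640.
Probability = 80640/362880 = 2/9.

2/9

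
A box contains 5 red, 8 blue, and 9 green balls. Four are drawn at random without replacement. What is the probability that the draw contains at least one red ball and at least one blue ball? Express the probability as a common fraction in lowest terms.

116/209

There are C(22,4) = 7315 possible draws.
By inclusion-exclusion on the complements, draws missing all red or all blue: C(17,4) + C(14,4) − C(9,4) = 2380 + 1001 − 126 = 3255.
So draws with at least one of each: 7315 − 3255 = 4060, probability 4060/7315 = 116/209.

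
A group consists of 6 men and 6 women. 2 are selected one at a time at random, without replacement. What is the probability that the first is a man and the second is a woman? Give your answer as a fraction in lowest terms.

3/11

Multiply the conditional probabilities at each draw: 6/12 · 6/11 = 36/132 = 3/11.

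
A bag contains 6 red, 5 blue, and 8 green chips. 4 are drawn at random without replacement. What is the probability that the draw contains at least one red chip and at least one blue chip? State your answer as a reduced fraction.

There are C(19,4) = 3876 possible draws.
By inclusion-exclusion on the complements, draws missing all red or all blue: C(13,4) + C(14,4) − C(8,4) = 715 + 1001 − 70 = 1646.
So draws with at least one of each: 3876 − 1646 = 2230, probability 2230/3876 = 1115/1938.

1115/1938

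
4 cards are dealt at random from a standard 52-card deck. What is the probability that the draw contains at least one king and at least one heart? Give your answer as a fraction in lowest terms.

52799/270725

There are C(52,4) = 270725 possible draws.
By inclusion-exclusion on the complements, draws missing all kings or all hearts: C(48,4) + C(39,4) − C(36,4) = 194580 + 82251 − 58905 = 217926.
So draws with at least one of each: 270725 − 217926 = 52799, probability 52799/270725.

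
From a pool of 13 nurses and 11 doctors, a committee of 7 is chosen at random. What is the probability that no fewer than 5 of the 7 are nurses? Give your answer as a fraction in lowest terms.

There are C(24,7) = 346104 ways to choose the 7.
Favorable selections (no fewer than 5 nurses): C(13,5)·C(11,2) + C(13,6)·C(11,1) + C(13,7)·C(11,0) = 70785 + 18876 + 1716 = 91377.
Probability = 91377/346104 = 923/3496.

923/3496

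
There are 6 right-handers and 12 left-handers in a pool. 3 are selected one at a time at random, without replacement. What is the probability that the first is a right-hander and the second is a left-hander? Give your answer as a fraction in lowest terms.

Multiply the conditional probabilities at each draw: 6/18 · 12/17 = 72/306 = 4/17.

4/17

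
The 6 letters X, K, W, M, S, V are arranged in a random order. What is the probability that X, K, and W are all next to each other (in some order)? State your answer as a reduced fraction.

1/5

There are 6! = 720 arrangements.
Treat the three as one block: 4! placements × 3! orders within the block = 24·6 = 144.
Probability = 144/720 = 1/5.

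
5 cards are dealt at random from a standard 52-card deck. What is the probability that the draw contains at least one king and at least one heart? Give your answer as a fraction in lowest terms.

There are C(52,5) = 2598960 possible draws.
By inclusion-exclusion on the complements, draws missing all kings or all hearts: C(48,5) + C(39,5) − C(36,5) = 1712304 + 575757 − 376992 = 1911069.
So draws with at least one of each: 2598960 − 1911069 = 687891, probability 687891/2598960 = 229297/866320.

229297/866320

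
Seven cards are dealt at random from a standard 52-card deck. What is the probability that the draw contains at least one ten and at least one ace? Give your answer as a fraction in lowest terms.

There are C(52,7) = 133784560 possible draws.
By inclusion-exclusion on the complements, draws missing all tens or all aces: C(48,7) + C(48,7) − C(44,7) = 73629072 + 73629072 − 38320568 = 108937576.
So draws with at least one of each: 133784560 − 108937576 = 24846984, probability 24846984/133784560 = 3105873/16723070.

3105873/16723070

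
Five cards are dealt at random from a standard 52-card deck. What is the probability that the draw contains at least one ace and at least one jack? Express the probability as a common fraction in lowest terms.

There are C(52,5) = 2598960 possible draws.
By inclusion-exclusion on the complements, draws missing all aces or all jacks: C(48,5) + C(48,5) − C(44,5) = 1712304 + 1712304 − 1086008 = 2338600.
So draws with at least one of each: 2598960 − 2338600 = 260360, probability 260360/2598960 = 6509/64974.

6509/64974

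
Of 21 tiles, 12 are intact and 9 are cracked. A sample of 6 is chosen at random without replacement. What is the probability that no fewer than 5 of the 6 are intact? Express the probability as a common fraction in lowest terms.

671/4522

There are C(21,6) = 54264 ways to choose the 6.
Favorable selections (no fewer than 5 intact): C(12,5)·C(9,1) + C(12,6)·C(9,0) = 7128 + 924 = 8052.
Probability = 8052/54264 = 671/4522.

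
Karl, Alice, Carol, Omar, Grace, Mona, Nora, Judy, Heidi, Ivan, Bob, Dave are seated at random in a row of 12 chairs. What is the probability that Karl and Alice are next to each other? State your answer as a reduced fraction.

There are 12! = 479001600 arrangements.
Treat Karl and Alice as a block: 11! arrangements of the blocks × 2 orders within the block = 2·39916800 = 79833600.
Probability = 79833600/479001600 = 1/6.

1/6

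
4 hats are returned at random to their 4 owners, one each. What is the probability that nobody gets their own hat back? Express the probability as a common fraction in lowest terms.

There are 4! = 24 assignments.
By inclusion-exclusion, assignments with no fixed points: C(4,0)·4! − C(4,1)·3! + C(4,2)·2! − C(4,3)·1! + C(4,4)·0! = 9.
Probability = 9/24 = 3/8.

3/8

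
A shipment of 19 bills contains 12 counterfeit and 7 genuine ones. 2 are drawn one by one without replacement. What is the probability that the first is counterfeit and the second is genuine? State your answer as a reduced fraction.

14/57

Multiply the conditional probabilities at each draw: 12/19 · 7/18 = 84/342 = 14/57.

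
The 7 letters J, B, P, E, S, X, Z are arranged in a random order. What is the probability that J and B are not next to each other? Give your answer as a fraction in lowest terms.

There are 7! = 5040 arrangements.
Arrangements with J and B adjacent: 2·6! = 1440.
So not adjacent: 5040 − 1440 = 3600, probability 3600/5040 = 5/7.

5/7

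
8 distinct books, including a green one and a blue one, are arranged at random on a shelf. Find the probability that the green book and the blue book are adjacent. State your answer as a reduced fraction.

1/4

There are 8! = 40320 arrangements.
Treat the green book and the blue book as a block: 7! arrangements of the blocks × 2 orders within the block = 2·5040 = 10080.
Probability = 10080/40320 = 1/4.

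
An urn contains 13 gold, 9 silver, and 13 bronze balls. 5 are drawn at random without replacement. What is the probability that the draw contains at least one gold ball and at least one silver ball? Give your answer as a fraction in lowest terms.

21255/29512

There are C(35,5) = 324632 possible draws.
By inclusion-exclusion on the complements, draws missing all gold or all silver: C(22,5) + C(26,5) − C(13,5) = 26334 + 65780 − 1287 = 90827.
So draws with at least one of each: 324632 − 90827 = 233805, probability 233805/324632 = 21255/29512.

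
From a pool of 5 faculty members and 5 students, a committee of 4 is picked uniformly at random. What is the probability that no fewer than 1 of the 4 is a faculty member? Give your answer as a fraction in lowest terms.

There are C(10,4) = 210 ways to choose the 4.
The complement is all 4 are students: C(5,4) = 5.
Probability = 1 − 5/210 = 205/210 = 41/42.

41/42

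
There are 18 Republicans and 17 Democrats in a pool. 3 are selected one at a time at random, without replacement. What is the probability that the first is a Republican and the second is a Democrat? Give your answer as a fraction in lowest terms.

9/35

Multiply the conditional probabilities at each draw: 18/35 · 17/34 = 306/1190 = 9/35.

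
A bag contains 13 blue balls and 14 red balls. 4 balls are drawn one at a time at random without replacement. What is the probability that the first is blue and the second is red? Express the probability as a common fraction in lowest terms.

Multiply the conditional probabilities at each draw: 13/27 · 14/26 = 182/702 = 7/27.

7/27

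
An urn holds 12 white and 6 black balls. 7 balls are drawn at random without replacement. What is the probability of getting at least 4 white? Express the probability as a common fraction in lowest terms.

Total selections: C(18,7) = 31824.
Count the complement (fewer than 4 white): C(12,1)·C(6,6) + C(12,2)·C(6,5) + C(12,3)·C(6,4) = 12 + 396 + 3300 = 3708.
Probability = 1 − 3708/31824 = 28116/31824 = 781/884.

781/884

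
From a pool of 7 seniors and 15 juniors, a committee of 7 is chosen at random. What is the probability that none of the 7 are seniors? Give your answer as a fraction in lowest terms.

195/5168

There are C(22,7) = 170544 possible selections.
Selections with no seniors (all juniors): C(15,7) = 6435.
Probability = 6435/170544 = 195/5168.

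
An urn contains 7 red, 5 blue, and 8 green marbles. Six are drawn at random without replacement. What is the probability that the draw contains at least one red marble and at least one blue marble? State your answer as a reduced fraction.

There are C(20,6) = 38760 possible draws.
By inclusion-exclusion on the complements, draws missing all red or all blue: C(13,6) + C(15,6) − C(8,6) = 1716 + 5005 − 28 = 6693.
So draws with at least one of each: 38760 − 6693 = 32067, probability 32067/38760 = 10689/12920.

10689/12920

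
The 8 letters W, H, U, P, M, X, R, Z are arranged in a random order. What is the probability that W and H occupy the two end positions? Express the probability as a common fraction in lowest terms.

There are 8! = 40320 arrangements.
Place W and H at the ends in 2 ways, arrange the remaining 6 in 6! = 720 ways: 2·720 = 1440.
Probability = 1440/40320 = 1/28.

1/28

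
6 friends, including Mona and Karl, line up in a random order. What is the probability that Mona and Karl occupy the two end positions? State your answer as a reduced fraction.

1/15

There are 6! = 720 arrangements.
Place Mona and Karl at the ends in 2 ways, arrange the remaining 4 in 4! = 24 ways: 2·24 = 48.
Probability = 48/720 = 1/15.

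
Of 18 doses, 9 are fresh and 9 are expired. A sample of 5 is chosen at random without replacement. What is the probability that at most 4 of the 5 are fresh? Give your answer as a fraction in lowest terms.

67/68

Total selections: C(18,5) = 8568.
The complement is exactly 5 fresh: C(9,5)·C(9,0) = 126.
Probability = 1 − 126/8568 = 8442/8568 = 67/68.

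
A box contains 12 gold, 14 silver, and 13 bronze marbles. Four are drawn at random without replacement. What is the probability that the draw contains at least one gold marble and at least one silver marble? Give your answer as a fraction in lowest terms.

52766/82251

There are C(39,4) = 82251 possible draws.
By inclusion-exclusion on the complements, draws missing all gold or all silver: C(27,4) + C(25,4) − C(13,4) = 17550 + 12650 − 715 = 29485.
So draws with at least one of each: 82251 − 29485 = 52766, probability 52766/82251.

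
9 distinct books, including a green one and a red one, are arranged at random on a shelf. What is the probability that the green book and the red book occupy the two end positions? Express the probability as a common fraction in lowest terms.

1/36

There are 9! = 362880 arrangements.
Place the green book and the red book at the ends in 2 ways, arrange the remaining 7 in 7! = 5040 ways: 2·5040 = 10080.
Probability = 10080/362880 = 1/36.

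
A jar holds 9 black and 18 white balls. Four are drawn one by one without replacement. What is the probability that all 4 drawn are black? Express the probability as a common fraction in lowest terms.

Multiply the conditional probabilities at each draw: 9/27 · 8/26 · 7/25 · 6/24 = 3024/421200 = 7/975.

7/975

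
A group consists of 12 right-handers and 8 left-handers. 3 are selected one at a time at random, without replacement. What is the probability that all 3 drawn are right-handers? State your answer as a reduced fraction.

Multiply the conditional probabilities at each draw: 12/20 · 11/19 · 10/18 = 1320/6840 = 11/57.

11/57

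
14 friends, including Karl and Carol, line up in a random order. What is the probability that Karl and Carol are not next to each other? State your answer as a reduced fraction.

There are 14! = 87178291200 arrangements.
Arrangements with Karl and Carol adjacent: 2·13! = 12454041600.
So not adjacent: 87178291200 − 12454041600 = 74724249600, probability 74724249600/87178291200 = 6/7.

6/7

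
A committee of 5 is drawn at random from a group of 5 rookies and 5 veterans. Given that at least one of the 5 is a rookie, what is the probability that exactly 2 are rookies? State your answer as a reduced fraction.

Work in counts. Selections with at least one rookie: C(10,5) − C(5,5) = 252 − 1 = 251.
Of those, selections where exactly 2 are rookies: C(5,2)·C(5,3) = 10·10 = 100.
Conditional probability = 100/251.

100/251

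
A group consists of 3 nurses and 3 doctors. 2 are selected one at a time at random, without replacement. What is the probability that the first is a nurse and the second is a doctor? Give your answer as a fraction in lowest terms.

Multiply the conditional probabilities at each draw: 3/6 · 3/5 = 9/30 = 3/10.

3/10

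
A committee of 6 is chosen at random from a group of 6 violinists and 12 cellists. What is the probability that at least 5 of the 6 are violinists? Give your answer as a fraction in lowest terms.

73/18564

There are C(18,6) = 18564 ways to choose the 6.
Favorable selections (at least 5 violinists): C(6,5)·C(12,1) + C(6,6)·C(12,0) = 72 + 1 = 73.
Probability = 73/18564.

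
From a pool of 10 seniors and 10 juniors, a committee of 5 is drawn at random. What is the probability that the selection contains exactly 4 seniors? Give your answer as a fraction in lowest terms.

175/1292

There are C(20,5) = 15504 ways to choose 5 from 20.
Selections with exactly 4 seniors: choose 4 of the 10 seniors and 1 of the 10 juniors, C(10,4)·C(10,1) = 210·10 = 2100.
Probability = 2100/15504 = 175/1292.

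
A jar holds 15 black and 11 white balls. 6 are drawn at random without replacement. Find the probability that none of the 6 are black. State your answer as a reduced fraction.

3/1495

There are C(26,6) = 230230 possible selections.
Selections with no black (all white): C(11,6) = 462.
Probability = 462/230230 = 3/1495.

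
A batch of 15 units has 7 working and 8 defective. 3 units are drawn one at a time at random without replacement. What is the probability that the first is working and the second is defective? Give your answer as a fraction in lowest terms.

Multiply the conditional probabilities at each draw: 7/15 · 8/14 = 56/210 = 4/15.

4/15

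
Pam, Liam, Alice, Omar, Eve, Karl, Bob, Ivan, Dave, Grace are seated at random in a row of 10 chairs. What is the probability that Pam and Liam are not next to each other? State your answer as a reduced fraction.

4/5

There are 10! = 3628800 arrangements.
Arrangements with Pam and Liam adjacent: 2·9! = 725760.
So not adjacent: 3628800 − 725760 = 2903040, probability 2903040/3628800 = 4/5.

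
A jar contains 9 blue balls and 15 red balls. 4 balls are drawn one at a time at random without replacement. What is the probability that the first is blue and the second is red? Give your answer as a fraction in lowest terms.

Multiply the conditional probabilities at each draw: 9/24 · 15/23 = 135/552 = 45/184.

45/184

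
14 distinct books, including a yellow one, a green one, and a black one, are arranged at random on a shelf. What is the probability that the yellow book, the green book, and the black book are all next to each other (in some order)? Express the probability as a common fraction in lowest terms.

3/91

There are 14! = 87178291200 arrangements.
Treat the three as one block: 12! placements × 3! orders within the block = 479001600·6 = 2874009600.
Probability = 2874009600/87178291200 = 3/91.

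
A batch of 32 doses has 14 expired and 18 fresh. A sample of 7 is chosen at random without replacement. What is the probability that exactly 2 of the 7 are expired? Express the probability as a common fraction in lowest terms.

The sample space is all 7-subsets of the 32: C(32,7) = 3365856.
Selections with exactly 2 expired: choose 2 of the 14 expired and 5 of the 18 fresh, C(14,2)·C(18,5) = 91·8568 = 779688.
Probability = 779688/3365856 = 833/3596.

833/3596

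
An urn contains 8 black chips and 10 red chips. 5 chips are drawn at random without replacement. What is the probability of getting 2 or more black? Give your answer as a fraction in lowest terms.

There are C(18,5) = 8568 ways to choose the 5.
Count the complement (fewer than 2 black): C(8,0)·C(10,5) + C(8,1)·C(10,4) = 252 + 1680 = 1932.
Probability = 1 − 1932/8568 = 6636/8568 = 79/102.

79/102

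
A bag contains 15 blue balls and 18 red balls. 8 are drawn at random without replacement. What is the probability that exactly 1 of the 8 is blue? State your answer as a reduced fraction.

The sample space is all 8-subsets of the 33: C(33,8) = 13884156.
Selections with exactly 1 blue: choose 1 of the 15 blue and 7 of the 18 red, C(15,1)·C(18,7) = 15·31824 = 477360.
Probability = 477360/13884156 = 340/9889.

340/9889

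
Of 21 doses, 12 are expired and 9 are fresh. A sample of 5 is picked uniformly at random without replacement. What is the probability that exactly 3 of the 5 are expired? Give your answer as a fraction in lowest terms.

880/2261

Total number of selections: C(21,5) = 20349.
Selections with exactly 3 expired: choose 3 of the 12 expired and 2 of the 9 fresh, C(12,3)·C(9,2) = 220·36 = 7920.
Probability = 7920/20349 = 880/2261.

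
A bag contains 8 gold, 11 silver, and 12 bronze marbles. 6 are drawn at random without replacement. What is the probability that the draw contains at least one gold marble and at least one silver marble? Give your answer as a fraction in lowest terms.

199166/245427

There are C(31,6) = 736281 possible draws.
By inclusion-exclusion on the complements, draws missing all gold or all silver: C(23,6) + C(20,6) − C(12,6) = 100947 + 38760 − 924 = 138783.
So draws with at least one of each: 736281 − 138783 = 597498, probability 597498/736281 = 199166/245427.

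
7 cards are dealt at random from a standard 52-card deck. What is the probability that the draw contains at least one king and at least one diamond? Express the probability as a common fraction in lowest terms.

There are C(52,7) = 133784560 possible draws.
By inclusion-exclusion on the complements, draws missing all kings or all diamonds: C(48,7) + C(39,7) − C(36,7) = 73629072 + 15380937 − 8347680 = 80662329.
So draws with at least one of each: 133784560 − 80662329 = 53122231, probability 53122231/133784560.

53122231/133784560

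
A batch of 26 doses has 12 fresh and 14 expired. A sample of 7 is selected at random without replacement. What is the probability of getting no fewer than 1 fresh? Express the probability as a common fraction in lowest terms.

Total selections: C(26,7) = 657800.
The complement is all 7 are expired: C(14,7) = 3432.
Probability = 1 − 3432/657800 = 654368/657800 = 572/575.

572/575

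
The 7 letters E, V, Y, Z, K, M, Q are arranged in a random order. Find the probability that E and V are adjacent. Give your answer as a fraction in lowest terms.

There are 7! = 5040 arrangements.
Treat E and V as a block: 6! arrangements of the blocks × 2 orders within the block = 2·720 = 1440.
Probability = 1440/5040 = 2/7.

2/7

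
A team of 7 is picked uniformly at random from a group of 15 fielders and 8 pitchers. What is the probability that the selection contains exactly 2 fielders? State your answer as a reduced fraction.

The sample space is all 7-subsets of the 23: C(23,7) = 245157.
Selections with exactly 2 fielders: choose 2 of the 15 fielders and 5 of the 8 pitchers, C(15,2)·C(8,5) = 105·56 = 5880.
Probability = 5880/245157 = 1960/81719.

1960/81719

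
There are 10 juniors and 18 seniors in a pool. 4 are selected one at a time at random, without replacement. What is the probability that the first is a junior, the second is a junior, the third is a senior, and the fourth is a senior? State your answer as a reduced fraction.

Multiply the conditional probabilities at each draw: 10/28 · 9/27 · 18/26 · 17/25 = 27540/491400 = 51/910.

51/910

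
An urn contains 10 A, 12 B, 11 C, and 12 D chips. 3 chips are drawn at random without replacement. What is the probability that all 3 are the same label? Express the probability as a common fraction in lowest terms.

There are C(45,3) = 14190 ways to draw 3 chips.
All same label: C(10,3) + C(12,3) + C(11,3) + C(12,3) = 120 + 220 + 165 + 220 = 725.
Probability = 725/14190 = 145/2838.

145/2838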